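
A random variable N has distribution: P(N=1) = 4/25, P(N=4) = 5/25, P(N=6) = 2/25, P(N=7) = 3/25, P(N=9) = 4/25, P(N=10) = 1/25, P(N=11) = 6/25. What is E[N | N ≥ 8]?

P(N ≥ 8) = 11/25.
Σ over the event: 9·4/25 + 10·1/25 + 11·6/25 = 112/25.
E[N | N ≥ 8] = (112/25) / (11/25) = 112/11.

112/11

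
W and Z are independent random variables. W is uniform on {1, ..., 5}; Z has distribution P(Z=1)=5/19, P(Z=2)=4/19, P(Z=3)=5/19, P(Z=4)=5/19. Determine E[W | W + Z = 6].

66/19

P(W + Z = 6) = 1/5.
Summing W·P(x,y) over outcomes with W + Z = 6 gives 66/95.
E[W | W + Z = 6] = (66/95) / (1/5) = 66/19.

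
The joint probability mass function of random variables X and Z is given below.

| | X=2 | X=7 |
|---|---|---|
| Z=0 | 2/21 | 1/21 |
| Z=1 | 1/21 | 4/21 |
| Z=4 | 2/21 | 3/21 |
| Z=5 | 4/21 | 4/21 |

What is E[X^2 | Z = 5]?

53/2

P(Z = 5) = 8/21.
Summing X^2·P(X=x,Z=y) over the conditioning event gives 212/21.
E[X^2 | Z = 5] = (212/21) / (8/21) = 53/2.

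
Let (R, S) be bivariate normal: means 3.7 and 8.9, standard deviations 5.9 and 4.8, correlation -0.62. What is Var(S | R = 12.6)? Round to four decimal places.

The conditional variance in a bivariate normal is σ_S²(1 − ρ²), independent of x.
Var(S | R=12.6) = (4.8)²·(1 − (-0.62)²) = 23.04·0.6156 = 14.1834.

14.1834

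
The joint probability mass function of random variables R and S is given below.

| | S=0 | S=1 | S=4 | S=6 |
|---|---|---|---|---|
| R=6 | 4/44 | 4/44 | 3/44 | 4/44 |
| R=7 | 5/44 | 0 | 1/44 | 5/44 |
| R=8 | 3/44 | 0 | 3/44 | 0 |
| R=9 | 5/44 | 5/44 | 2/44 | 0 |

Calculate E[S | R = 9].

13/12

P(R = 9) = 3/11.
Summing S·P(R=x,S=y) over the conditioning event gives 13/44.
E[S | R = 9] = (13/44) / (3/11) = 13/12.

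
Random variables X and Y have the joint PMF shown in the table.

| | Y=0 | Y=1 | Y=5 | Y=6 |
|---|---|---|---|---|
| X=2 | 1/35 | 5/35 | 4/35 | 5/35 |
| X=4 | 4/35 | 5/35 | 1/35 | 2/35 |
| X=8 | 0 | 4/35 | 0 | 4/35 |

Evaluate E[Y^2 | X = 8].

37/2

P(X = 8) = 8/35.
Σ Y^2·P over the event = 1·(4/35) + 36·(4/35) = 148/35.
E[Y^2 | X = 8] = (148/35) / (8/35) = 37/2.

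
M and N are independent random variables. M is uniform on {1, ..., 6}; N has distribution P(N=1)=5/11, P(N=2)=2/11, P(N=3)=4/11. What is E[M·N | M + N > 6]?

P(M + N > 6) = 7/22.
Summing MN·P(x,y) over outcomes with M + N > 6 gives 127/33.
E[M·N | M + N > 6] = (127/33) / (7/22) = 254/21.

254/21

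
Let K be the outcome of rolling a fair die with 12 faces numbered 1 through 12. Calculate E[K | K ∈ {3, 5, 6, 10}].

6

P(K ∈ {3, 5, 6, 10}) = 1/3.
Σ over the event: 3·1/12 + 5·1/12 + 6·1/12 + 10·1/12 = 2.
E[K | K ∈ {3, 5, 6, 10}] = (2) / (1/3) = 6.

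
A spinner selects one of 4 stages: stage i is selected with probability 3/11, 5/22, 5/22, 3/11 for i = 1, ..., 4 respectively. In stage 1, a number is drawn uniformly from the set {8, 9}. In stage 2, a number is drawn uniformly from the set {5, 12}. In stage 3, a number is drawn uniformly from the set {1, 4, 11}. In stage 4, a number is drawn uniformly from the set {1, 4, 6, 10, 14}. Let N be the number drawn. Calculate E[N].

973/132

E[N | stage 1] = (8+9)/2 = 17/2.
E[N | stage 2] = (5+12)/2 = 17/2.
E[N | stage 3] = (1+4+11)/3 = 16/3.
E[N | stage 4] = (1+4+6+10+14)/5 = 7.
E[N] = (3/11)·(17/2) + (5/22)·(17/2) + (5/22)·(16/3) + (3/11)·(7) = 973/132.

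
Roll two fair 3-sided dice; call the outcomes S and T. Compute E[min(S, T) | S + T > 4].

P(S + T > 4) = 1/3.
Summing min(S,T)·P(x,y) over outcomes with S + T > 4 gives 7/9.
E[min(S, T) | S + T > 4] = (7/9) / (1/3) = 7/3.

7/3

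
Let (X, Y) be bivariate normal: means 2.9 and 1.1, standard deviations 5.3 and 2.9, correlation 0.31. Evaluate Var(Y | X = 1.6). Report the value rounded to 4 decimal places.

7.6018

The conditional variance in a bivariate normal is σ_Y²(1 − ρ²), independent of x.
Var(Y | X=1.6) = (2.9)²·(1 − (0.31)²) = 8.41·0.9039 = 7.6018.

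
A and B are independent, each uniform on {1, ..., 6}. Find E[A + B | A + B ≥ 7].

P(A + B ≥ 7) = 7/12.
Summing (A+B)·P(x,y) over outcomes with A + B ≥ 7 gives 91/18.
E[A + B | A + B ≥ 7] = (91/18) / (7/12) = 26/3.

26/3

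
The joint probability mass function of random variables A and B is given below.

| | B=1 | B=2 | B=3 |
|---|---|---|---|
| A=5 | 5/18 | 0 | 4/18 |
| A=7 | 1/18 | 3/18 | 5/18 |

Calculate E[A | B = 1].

16/3

P(B = 1) = 1/3.
Σ A·P over the event = 5·(5/18) + 7·(1/18) = 16/9.
E[A | B = 1] = (16/9) / (1/3) = 16/3.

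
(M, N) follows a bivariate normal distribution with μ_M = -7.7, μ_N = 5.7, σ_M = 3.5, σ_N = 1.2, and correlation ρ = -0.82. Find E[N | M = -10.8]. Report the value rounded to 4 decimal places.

E[N | M=x] = μ_N + ρ(σ_N/σ_M)(x − μ_M) for jointly normal variables.
E[N | M=-10.8] = 5.7 + (-0.82)·(1.2/3.5)·(-10.8 − (-7.7)) = 5.7 + (-0.28114)·(-3.1) = 6.5715.

6.5715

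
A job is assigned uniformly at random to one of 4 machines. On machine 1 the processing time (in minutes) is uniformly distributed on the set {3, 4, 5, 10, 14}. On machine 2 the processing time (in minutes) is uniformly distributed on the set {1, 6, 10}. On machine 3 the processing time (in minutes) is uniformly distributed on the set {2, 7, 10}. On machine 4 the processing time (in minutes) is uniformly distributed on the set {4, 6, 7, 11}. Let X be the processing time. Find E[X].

131/20

E[X | machine 1] = (3+4+5+10+14)/5 = 36/5.
E[X | machine 2] = (1+6+10)/3 = 17/3.
E[X | machine 3] = (2+7+10)/3 = 19/3.
E[X | machine 4] = (4+6+7+11)/4 = 7.
By the law of total expectation,
E[X] = (1/4)·(36/5) + (1/4)·(17/3) + (1/4)·(19/3) + (1/4)·(7) = 131/20.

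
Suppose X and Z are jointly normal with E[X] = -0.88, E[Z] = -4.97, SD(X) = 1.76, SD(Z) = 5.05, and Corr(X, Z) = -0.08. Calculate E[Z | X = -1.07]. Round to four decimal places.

-4.9264

E[Z | X=x] = μ_Z + ρ(σ_Z/σ_X)(x − μ_X) for jointly normal variables.
E[Z | X=-1.07] = -4.97 + (-0.08)·(5.05/1.76)·(-1.07 − (-0.88)) = -4.97 + (-0.22955)·(-0.19) = -4.9264.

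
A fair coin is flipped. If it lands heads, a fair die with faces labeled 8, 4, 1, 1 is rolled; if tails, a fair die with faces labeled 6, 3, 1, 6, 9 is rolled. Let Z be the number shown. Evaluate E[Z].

E[Z | heads] = (8+4+1+1)/4 = 7/2.
E[Z | tails] = (6+3+1+6+9)/5 = 5.
By the law of total expectation,
E[Z] = (1/2)·(7/2) + (1/2)·(5) = 17/4.

17/4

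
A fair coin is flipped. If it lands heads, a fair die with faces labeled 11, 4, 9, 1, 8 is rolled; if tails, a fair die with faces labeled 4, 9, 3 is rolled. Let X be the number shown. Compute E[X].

E[X | heads] = (11+4+9+1+8)/5 = 33/5.
E[X | tails] = (4+9+3)/3 = 16/3.
E[X] = (1/2)·(33/5) + (1/2)·(16/3) = 179/30.

179/30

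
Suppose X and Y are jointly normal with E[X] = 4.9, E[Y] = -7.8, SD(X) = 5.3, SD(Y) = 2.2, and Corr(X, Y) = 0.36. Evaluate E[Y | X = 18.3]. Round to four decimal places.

For a bivariate normal, E[Y | X=x] = μ_Y + ρ·(σ_Y/σ_X)·(x − μ_X).
E[Y | X=18.3] = -7.8 + (0.36)·(2.2/5.3)·(18.3 − (4.9)) = -7.8 + (0.14943)·(13.4) = -5.7976.

-5.7976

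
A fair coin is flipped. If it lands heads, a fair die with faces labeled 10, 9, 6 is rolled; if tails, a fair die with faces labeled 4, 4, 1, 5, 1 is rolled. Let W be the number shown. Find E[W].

E[W | heads] = (10+9+6)/3 = 25/3.
E[W | tails] = (4+4+1+5+1)/5 = 3.
By the law of total expectation,
E[W] = (1/2)·(25/3) + (1/2)·(3) = 17/3.

17/3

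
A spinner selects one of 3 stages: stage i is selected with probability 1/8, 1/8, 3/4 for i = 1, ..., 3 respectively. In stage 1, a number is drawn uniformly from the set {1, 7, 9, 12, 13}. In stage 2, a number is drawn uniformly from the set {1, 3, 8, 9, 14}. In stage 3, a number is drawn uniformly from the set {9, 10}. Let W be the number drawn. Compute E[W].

181/20

E[W | stage 1] = (1+7+9+12+13)/5 = 42/5.
E[W | stage 2] = (1+3+8+9+14)/5 = 7.
E[W | stage 3] = (9+10)/2 = 19/2.
E[W] = (1/8)·(42/5) + (1/8)·(7) + (3/4)·(19/2) = 181/20.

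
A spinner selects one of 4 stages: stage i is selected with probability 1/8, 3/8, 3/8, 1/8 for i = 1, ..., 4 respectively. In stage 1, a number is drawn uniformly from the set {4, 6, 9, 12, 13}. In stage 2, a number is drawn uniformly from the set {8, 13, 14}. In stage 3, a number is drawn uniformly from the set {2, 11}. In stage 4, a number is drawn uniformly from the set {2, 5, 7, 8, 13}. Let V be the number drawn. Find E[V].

E[V | stage 1] = (4+6+9+12+13)/5 = 44/5.
E[V | stage 2] = (8+13+14)/3 = 35/3.
E[V | stage 3] = (2+11)/2 = 13/2.
E[V | stage 4] = (2+5+7+8+13)/5 = 7.
E[V] = (1/8)·(44/5) + (3/8)·(35/3) + (3/8)·(13/2) + (1/8)·(7) = 703/80.

703/80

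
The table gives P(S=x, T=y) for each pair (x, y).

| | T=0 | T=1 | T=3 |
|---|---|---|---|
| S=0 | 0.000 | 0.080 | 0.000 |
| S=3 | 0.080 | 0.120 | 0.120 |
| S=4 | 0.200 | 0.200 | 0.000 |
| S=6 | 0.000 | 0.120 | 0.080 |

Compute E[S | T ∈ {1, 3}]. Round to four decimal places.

3.7778

P(T ∈ {1, 3}) = 0.720.
Σ S·P over the event = 0·(0.080) + 3·(0.120) + 3·(0.120) + 4·(0.200) + 6·(0.120) + 6·(0.080) = 2.720.
E[S | T ∈ {1, 3}] = (2.720) / (0.720) = 3.7778.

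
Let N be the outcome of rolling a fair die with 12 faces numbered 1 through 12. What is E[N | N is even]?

7

Given N is even, N is equally likely to be any of {2, 4, 6, 8, 10, 12}.
E[N | N is even] = (2 + 4 + 6 + 8 + 10 + 12) / 6 = 7.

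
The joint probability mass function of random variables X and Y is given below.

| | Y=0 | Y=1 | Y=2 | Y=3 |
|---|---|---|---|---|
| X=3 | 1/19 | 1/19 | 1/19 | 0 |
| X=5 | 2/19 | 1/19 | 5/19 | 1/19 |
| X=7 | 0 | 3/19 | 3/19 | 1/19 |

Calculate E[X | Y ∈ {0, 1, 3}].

27/5

P(Y ∈ {0, 1, 3}) = 10/19.
Σ X·P over the event = 3·(1/19) + 3·(1/19) + 5·(2/19) + 5·(1/19) + 5·(1/19) + 7·(3/19) + 7·(1/19) = 54/19.
E[X | Y ∈ {0, 1, 3}] = (54/19) / (10/19) = 27/5.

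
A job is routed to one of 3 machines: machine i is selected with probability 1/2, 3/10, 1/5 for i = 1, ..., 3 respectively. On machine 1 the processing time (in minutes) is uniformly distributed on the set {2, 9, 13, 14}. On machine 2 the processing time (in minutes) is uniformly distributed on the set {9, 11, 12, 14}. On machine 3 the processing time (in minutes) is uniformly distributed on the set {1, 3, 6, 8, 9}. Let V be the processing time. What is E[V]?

232/25

E[V | machine 1] = (2+9+13+14)/4 = 19/2.
E[V | machine 2] = (9+11+12+14)/4 = 23/2.
E[V | machine 3] = (1+3+6+8+9)/5 = 27/5.
By the law of total expectation,
E[V] = (1/2)·(19/2) + (3/10)·(23/2) + (1/5)·(27/5) = 232/25.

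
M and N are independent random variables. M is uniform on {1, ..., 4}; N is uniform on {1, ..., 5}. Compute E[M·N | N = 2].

Outcomes with N = 2: (1,2), (2,2), (3,2), (4,2), each with probability 1/20.
E[M·N | N = 2] = (2 + 4 + 6 + 8) / 4 = 5.

5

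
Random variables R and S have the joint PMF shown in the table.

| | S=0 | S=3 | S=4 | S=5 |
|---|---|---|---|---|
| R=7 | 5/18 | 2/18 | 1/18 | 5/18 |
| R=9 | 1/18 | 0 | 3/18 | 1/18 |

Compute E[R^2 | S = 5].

P(S = 5) = 1/3.
Summing R^2·P(R=x,S=y) over the conditioning event gives 163/9.
E[R^2 | S = 5] = (163/9) / (1/3) = 163/3.

163/3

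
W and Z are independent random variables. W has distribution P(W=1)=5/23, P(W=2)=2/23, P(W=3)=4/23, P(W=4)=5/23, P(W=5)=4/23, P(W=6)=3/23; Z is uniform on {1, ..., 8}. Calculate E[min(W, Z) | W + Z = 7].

47/23

P(W + Z = 7) = 1/8.
Summing min(W,Z)·P(x,y) over outcomes with W + Z = 7 gives 47/184.
E[min(W, Z) | W + Z = 7] = (47/184) / (1/8) = 47/23.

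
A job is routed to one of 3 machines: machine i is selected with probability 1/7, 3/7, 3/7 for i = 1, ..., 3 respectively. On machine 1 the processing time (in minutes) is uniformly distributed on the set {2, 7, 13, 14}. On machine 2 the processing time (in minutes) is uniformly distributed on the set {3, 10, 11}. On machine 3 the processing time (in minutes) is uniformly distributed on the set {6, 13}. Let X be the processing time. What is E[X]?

123/14

E[X | machine 1] = (2+7+13+14)/4 = 9.
E[X | machine 2] = (3+10+11)/3 = 8.
E[X | machine 3] = (6+13)/2 = 19/2.
E[X] = (1/7)·(9) + (3/7)·(8) + (3/7)·(19/2) = 123/14.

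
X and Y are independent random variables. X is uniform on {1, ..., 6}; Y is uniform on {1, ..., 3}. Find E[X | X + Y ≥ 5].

53/12

P(X + Y ≥ 5) = 2/3.
Summing X·P(x,y) over outcomes with X + Y ≥ 5 gives 53/18.
E[X | X + Y ≥ 5] = (53/18) / (2/3) = 53/12.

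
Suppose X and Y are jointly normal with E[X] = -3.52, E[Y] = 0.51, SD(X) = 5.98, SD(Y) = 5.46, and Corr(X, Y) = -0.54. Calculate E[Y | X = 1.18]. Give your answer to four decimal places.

-1.8073

E[Y | X=x] = μ_Y + ρ(σ_Y/σ_X)(x − μ_X) for jointly normal variables.
E[Y | X=1.18] = 0.51 + (-0.54)·(5.46/5.98)·(1.18 − (-3.52)) = 0.51 + (-0.49304)·(4.7) = -1.8073.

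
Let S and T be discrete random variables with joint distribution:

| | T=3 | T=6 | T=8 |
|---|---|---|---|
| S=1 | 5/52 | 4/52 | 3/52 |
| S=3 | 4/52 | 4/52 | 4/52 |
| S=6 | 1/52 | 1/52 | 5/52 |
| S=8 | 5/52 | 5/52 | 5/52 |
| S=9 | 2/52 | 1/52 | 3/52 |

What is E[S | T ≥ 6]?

P(T ≥ 6) = 35/52.
Summing S·P(S=x,T=y) over the conditioning event gives 183/52.
E[S | T ≥ 6] = (183/52) / (35/52) = 183/35.

183/35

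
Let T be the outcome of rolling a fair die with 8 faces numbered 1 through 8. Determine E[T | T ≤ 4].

5/2

Given T ≤ 4, T is equally likely to be any of {1, 2, 3, 4}.
E[T | T ≤ 4] = (1 + 2 + 3 + 4) / 4 = 5/2.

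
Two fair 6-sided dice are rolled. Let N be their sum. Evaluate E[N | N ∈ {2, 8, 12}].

P(N ∈ {2, 8, 12}) = 7/36.
Σ over the event: 2·1/36 + 8·5/36 + 12·1/36 = 3/2.
E[N | N ∈ {2, 8, 12}] = (3/2) / (7/36) = 54/7.

54/7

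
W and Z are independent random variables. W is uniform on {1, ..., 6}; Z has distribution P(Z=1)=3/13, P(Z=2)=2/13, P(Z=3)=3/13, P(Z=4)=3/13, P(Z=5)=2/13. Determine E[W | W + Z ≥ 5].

123/31

P(W + Z ≥ 5) = 31/39.
Summing W·P(x,y) over outcomes with W + Z ≥ 5 gives 41/13.
E[W | W + Z ≥ 5] = (41/13) / (31/39) = 123/31.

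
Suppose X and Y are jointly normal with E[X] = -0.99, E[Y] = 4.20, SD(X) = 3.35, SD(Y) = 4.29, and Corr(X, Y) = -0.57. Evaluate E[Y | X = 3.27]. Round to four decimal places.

1.0905

For a bivariate normal, E[Y | X=x] = μ_Y + ρ·(σ_Y/σ_X)·(x − μ_X).
E[Y | X=3.27] = 4.20 + (-0.57)·(4.29/3.35)·(3.27 − (-0.99)) = 4.20 + (-0.72994)·(4.26) = 1.0905.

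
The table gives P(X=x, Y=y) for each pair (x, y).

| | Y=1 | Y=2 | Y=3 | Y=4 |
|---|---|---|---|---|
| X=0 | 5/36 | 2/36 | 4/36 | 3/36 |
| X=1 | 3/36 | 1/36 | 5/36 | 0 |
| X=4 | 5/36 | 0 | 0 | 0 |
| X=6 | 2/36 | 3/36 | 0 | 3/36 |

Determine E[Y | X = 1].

20/9

P(X = 1) = 1/4.
Summing Y·P(X=x,Y=y) over the conditioning event gives 5/9.
E[Y | X = 1] = (5/9) / (1/4) = 20/9.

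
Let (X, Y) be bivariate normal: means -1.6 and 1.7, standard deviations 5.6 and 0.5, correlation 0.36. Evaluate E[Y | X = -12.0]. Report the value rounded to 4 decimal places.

1.3657

E[Y | X=x] = μ_Y + ρ(σ_Y/σ_X)(x − μ_X) for jointly normal variables.
E[Y | X=-12.0] = 1.7 + (0.36)·(0.5/5.6)·(-12.0 − (-1.6)) = 1.7 + (0.032143)·(-10.4) = 1.3657.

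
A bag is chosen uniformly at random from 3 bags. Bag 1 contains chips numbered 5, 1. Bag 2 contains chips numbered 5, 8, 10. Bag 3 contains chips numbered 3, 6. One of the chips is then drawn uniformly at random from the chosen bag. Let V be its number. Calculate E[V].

E[V | bag 1] = (5+1)/2 = 3.
E[V | bag 2] = (5+8+10)/3 = 23/3.
E[V | bag 3] = (3+6)/2 = 9/2.
By the law of total expectation,
E[V] = (1/3)·(3) + (1/3)·(23/3) + (1/3)·(9/2) = 91/18.

91/18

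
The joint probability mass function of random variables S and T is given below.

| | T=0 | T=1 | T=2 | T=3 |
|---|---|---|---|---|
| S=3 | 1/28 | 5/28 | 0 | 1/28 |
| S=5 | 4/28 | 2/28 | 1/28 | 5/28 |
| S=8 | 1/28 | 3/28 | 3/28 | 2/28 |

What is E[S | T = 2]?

29/4

P(T = 2) = 1/7.
Σ S·P over the event = 5·(1/28) + 8·(3/28) = 29/28.
E[S | T = 2] = (29/28) / (1/7) = 29/4.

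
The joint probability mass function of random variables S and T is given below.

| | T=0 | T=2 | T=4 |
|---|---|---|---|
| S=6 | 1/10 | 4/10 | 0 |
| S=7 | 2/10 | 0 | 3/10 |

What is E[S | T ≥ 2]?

P(T ≥ 2) = 7/10.
Summing S·P(S=x,T=y) over the conditioning event gives 9/2.
E[S | T ≥ 2] = (9/2) / (7/10) = 45/7.

45/7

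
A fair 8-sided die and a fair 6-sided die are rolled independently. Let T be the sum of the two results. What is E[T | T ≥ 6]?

P(T ≥ 6) = 19/24.
E[T | T ≥ 6] = (43/6) / (19/24) = 172/19.

172/19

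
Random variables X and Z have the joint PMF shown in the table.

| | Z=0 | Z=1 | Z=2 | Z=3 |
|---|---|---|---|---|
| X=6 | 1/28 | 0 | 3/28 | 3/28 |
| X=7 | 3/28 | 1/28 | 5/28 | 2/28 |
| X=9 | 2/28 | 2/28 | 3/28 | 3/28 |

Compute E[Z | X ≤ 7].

16/9

P(X ≤ 7) = 9/14.
Σ Z·P over the event = 0·(1/28) + 2·(3/28) + 3·(3/28) + 0·(3/28) + 1·(1/28) + 2·(5/28) + 3·(2/28) = 8/7.
E[Z | X ≤ 7] = (8/7) / (9/14) = 16/9.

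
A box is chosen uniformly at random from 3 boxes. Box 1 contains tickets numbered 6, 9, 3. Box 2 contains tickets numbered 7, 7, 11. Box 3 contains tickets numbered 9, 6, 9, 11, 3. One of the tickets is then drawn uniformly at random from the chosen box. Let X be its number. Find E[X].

329/45

E[X | box 1] = (6+9+3)/3 = 6.
E[X | box 2] = (7+7+11)/3 = 25/3.
E[X | box 3] = (9+6+9+11+3)/5 = 38/5.
By the law of total expectation,
E[X] = (1/3)·(6) + (1/3)·(25/3) + (1/3)·(38/5) = 329/45.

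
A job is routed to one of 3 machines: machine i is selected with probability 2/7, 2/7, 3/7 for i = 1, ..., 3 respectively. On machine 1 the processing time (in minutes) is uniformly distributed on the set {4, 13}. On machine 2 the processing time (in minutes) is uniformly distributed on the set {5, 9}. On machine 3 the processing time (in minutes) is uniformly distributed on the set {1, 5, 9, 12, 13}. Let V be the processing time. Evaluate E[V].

E[V | machine 1] = (4+13)/2 = 17/2.
E[V | machine 2] = (5+9)/2 = 7.
E[V | machine 3] = (1+5+9+12+13)/5 = 8.
E[V] = (2/7)·(17/2) + (2/7)·(7) + (3/7)·(8) = 55/7.

55/7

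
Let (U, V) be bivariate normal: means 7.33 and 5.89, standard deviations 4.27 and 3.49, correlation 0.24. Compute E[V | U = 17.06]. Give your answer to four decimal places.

7.7986

For a bivariate normal, E[V | U=x] = μ_V + ρ·(σ_V/σ_U)·(x − μ_U).
E[V | U=17.06] = 5.89 + (0.24)·(3.49/4.27)·(17.06 − (7.33)) = 5.89 + (0.19616)·(9.73) = 7.7986.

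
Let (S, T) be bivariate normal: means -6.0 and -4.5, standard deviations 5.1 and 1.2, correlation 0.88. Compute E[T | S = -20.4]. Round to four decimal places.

-7.4816

E[T | S=x] = μ_T + ρ(σ_T/σ_S)(x − μ_S) for jointly normal variables.
E[T | S=-20.4] = -4.5 + (0.88)·(1.2/5.1)·(-20.4 − (-6.0)) = -4.5 + (0.207059)·(-14.4) = -7.4816.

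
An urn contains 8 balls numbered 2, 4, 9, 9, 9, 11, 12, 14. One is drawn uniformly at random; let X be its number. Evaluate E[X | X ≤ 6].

P(X ≤ 6) = 1/4.
Σ over the event: 2·1/8 + 4·1/8 = 3/4.
E[X | X ≤ 6] = (3/4) / (1/4) = 3.

3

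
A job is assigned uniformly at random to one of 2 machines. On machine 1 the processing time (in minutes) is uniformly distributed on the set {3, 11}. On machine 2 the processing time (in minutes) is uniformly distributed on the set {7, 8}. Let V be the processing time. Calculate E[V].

E[V | machine 1] = (3+11)/2 = 7.
E[V | machine 2] = (7+8)/2 = 15/2.
E[V] = (1/2)·(7) + (1/2)·(15/2) = 29/4.

29/4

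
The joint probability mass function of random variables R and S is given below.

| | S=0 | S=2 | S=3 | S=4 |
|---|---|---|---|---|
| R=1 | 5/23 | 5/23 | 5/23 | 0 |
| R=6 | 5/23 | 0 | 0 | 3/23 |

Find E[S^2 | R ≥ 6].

6

P(R ≥ 6) = 8/23.
Σ S^2·P over the event = 0·(5/23) + 16·(3/23) = 48/23.
E[S^2 | R ≥ 6] = (48/23) / (8/23) = 6.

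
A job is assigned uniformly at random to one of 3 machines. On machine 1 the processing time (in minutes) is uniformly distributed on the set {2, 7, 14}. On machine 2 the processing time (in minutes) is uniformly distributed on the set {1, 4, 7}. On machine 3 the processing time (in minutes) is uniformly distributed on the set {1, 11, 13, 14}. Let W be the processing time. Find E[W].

E[W | machine 1] = (2+7+14)/3 = 23/3.
E[W | machine 2] = (1+4+7)/3 = 4.
E[W | machine 3] = (1+11+13+14)/4 = 39/4.
By the law of total expectation,
E[W] = (1/3)·(23/3) + (1/3)·(4) + (1/3)·(39/4) = 257/36.

257/36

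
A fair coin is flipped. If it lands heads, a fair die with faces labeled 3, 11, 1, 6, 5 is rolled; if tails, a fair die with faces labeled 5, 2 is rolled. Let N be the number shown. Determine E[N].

87/20

E[N | heads] = (3+11+1+6+5)/5 = 26/5.
E[N | tails] = (5+2)/2 = 7/2.
E[N] = (1/2)·(26/5) + (1/2)·(7/2) = 87/20.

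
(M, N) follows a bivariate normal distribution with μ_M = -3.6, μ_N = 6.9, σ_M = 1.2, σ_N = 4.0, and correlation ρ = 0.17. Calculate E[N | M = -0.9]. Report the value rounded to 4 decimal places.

For a bivariate normal, E[N | M=x] = μ_N + ρ·(σ_N/σ_M)·(x − μ_M).
E[N | M=-0.9] = 6.9 + (0.17)·(4.0/1.2)·(-0.9 − (-3.6)) = 6.9 + (0.56667)·(2.7) = 8.4300.

8.4300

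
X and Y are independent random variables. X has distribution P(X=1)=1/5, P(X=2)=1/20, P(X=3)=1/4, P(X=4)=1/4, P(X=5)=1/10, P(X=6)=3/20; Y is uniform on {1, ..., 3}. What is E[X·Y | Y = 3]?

207/20

P(Y = 3) = 1/3.
Summing XY·P(x,y) over outcomes with Y = 3 gives 69/20.
E[X·Y | Y = 3] = (69/20) / (1/3) = 207/20.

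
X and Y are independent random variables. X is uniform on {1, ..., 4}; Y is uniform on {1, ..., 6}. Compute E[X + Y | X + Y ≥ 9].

Outcomes with X + Y ≥ 9: (3,6), (4,5), (4,6), each with probability 1/24.
E[X + Y | X + Y ≥ 9] = (9 + 9 + 10) / 3 = 28/3.

28/3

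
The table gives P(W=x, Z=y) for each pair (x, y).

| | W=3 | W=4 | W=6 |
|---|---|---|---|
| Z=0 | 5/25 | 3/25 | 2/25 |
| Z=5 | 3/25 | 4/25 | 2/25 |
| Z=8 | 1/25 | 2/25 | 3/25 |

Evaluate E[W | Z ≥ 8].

29/6

P(Z ≥ 8) = 6/25.
Σ W·P over the event = 3·(1/25) + 4·(2/25) + 6·(3/25) = 29/25.
E[W | Z ≥ 8] = (29/25) / (6/25) = 29/6.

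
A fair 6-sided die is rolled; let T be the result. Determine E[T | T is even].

Given T is even, T is equally likely to be any of {2, 4, 6}.
E[T | T is even] = (2 + 4 + 6) / 3 = 4.

4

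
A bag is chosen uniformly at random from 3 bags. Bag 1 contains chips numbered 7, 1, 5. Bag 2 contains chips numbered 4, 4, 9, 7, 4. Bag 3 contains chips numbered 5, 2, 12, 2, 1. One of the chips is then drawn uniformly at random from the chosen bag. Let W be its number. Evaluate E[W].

43/9

E[W | bag 1] = (7+1+5)/3 = 13/3.
E[W | bag 2] = (4+4+9+7+4)/5 = 28/5.
E[W | bag 3] = (5+2+12+2+1)/5 = 22/5.
E[W] = (1/3)·(13/3) + (1/3)·(28/5) + (1/3)·(22/5) = 43/9.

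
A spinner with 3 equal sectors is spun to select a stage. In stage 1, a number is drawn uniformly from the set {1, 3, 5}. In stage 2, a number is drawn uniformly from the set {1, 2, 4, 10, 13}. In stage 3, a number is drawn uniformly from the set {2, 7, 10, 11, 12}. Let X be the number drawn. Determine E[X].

29/5

E[X | stage 1] = (1+3+5)/3 = 3.
E[X | stage 2] = (1+2+4+10+13)/5 = 6.
E[X | stage 3] = (2+7+10+11+12)/5 = 42/5.
By the law of total expectation,
E[X] = (1/3)·(3) + (1/3)·(6) + (1/3)·(42/5) = 29/5.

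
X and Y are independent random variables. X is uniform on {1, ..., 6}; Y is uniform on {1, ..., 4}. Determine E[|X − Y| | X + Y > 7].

P(X + Y > 7) = 1/4.
Summing |X−Y|·P(x,y) over outcomes with X + Y > 7 gives 1/2.
E[|X − Y| | X + Y > 7] = (1/2) / (1/4) = 2.

2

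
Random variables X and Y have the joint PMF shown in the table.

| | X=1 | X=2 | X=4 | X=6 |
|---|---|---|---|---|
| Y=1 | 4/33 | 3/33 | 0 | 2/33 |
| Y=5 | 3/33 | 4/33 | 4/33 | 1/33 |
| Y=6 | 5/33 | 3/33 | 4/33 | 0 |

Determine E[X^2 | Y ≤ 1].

88/9

P(Y ≤ 1) = 3/11.
Σ X^2·P over the event = 1·(4/33) + 4·(3/33) + 36·(2/33) = 8/3.
E[X^2 | Y ≤ 1] = (8/3) / (3/11) = 88/9.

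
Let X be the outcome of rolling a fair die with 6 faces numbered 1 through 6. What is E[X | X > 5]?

Given X > 5, X is equally likely to be any of {6}.
E[X | X > 5] = (6) / 1 = 6.

6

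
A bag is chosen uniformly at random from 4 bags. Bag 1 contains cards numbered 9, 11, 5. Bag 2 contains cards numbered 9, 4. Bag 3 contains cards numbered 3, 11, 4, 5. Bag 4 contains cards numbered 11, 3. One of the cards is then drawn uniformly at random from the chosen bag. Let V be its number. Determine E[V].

E[V | bag 1] = (9+11+5)/3 = 25/3.
E[V | bag 2] = (9+4)/2 = 13/2.
E[V | bag 3] = (3+11+4+5)/4 = 23/4.
E[V | bag 4] = (11+3)/2 = 7.
E[V] = (1/4)·(25/3) + (1/4)·(13/2) + (1/4)·(23/4) + (1/4)·(7) = 331/48.

331/48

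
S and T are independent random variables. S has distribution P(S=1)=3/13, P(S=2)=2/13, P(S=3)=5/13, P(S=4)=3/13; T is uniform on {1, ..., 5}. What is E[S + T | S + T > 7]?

P(S + T > 7) = 11/65.
Summing (S+T)·P(x,y) over outcomes with S + T > 7 gives 7/5.
E[S + T | S + T > 7] = (7/5) / (11/65) = 91/11.

91/11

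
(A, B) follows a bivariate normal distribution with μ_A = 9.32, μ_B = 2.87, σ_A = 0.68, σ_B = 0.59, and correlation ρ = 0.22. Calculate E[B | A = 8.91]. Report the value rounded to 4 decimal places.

For a bivariate normal, E[B | A=x] = μ_B + ρ·(σ_B/σ_A)·(x − μ_A).
E[B | A=8.91] = 2.87 + (0.22)·(0.59/0.68)·(8.91 − (9.32)) = 2.87 + (0.19088)·(-0.41) = 2.7917.

2.7917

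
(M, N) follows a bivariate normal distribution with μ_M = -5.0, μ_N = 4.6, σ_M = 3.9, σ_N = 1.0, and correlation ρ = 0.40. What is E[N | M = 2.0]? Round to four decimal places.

The regression of N on M has slope ρ·σ_N/σ_M and passes through (μ_M, μ_N).
E[N | M=2.0] = 4.6 + (0.40)·(1.0/3.9)·(2.0 − (-5.0)) = 4.6 + (0.10256)·(7) = 5.3179.

5.3179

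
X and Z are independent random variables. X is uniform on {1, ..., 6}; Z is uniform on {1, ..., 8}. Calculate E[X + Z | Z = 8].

Outcomes with Z = 8: (1,8), (2,8), (3,8), (4,8), (5,8), (6,8), each with probability 1/48.
E[X + Z | Z = 8] = (9 + 10 + 11 + 12 + 13 + 14) / 6 = 23/2.

23/2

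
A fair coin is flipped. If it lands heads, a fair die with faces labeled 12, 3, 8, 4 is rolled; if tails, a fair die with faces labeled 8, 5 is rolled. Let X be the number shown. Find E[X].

E[X | heads] = (12+3+8+4)/4 = 27/4.
E[X | tails] = (8+5)/2 = 13/2.
By the law of total expectation,
E[X] = (1/2)·(27/4) + (1/2)·(13/2) = 53/8.

53/8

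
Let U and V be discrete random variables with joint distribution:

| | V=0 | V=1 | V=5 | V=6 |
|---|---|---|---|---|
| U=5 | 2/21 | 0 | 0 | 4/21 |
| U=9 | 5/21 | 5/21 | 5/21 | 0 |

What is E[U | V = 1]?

9

P(V = 1) = 5/21.
Σ U·P over the event = 9·(5/21) = 15/7.
E[U | V = 1] = (15/7) / (5/21) = 9.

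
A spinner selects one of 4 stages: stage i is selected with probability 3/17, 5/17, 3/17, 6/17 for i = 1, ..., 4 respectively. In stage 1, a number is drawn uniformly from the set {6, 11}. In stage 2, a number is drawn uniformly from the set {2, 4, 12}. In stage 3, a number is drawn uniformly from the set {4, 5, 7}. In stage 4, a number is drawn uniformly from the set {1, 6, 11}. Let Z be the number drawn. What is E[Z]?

E[Z | stage 1] = (6+11)/2 = 17/2.
E[Z | stage 2] = (2+4+12)/3 = 6.
E[Z | stage 3] = (4+5+7)/3 = 16/3.
E[Z | stage 4] = (1+6+11)/3 = 6.
E[Z] = (3/17)·(17/2) + (5/17)·(6) + (3/17)·(16/3) + (6/17)·(6) = 215/34.

215/34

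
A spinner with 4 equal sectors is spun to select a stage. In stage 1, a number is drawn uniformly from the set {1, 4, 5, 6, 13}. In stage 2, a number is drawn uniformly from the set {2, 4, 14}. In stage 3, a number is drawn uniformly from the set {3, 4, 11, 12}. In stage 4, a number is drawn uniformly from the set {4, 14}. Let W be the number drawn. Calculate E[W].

869/120

E[W | stage 1] = (1+4+5+6+13)/5 = 29/5.
E[W | stage 2] = (2+4+14)/3 = 20/3.
E[W | stage 3] = (3+4+11+12)/4 = 15/2.
E[W | stage 4] = (4+14)/2 = 9.
E[W] = (1/4)·(29/5) + (1/4)·(20/3) + (1/4)·(15/2) + (1/4)·(9) = 869/120.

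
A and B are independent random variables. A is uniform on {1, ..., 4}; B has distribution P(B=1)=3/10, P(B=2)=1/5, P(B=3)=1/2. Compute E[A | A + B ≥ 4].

89/32

P(A + B ≥ 4) = 4/5.
Summing A·P(x,y) over outcomes with A + B ≥ 4 gives 89/40.
E[A | A + B ≥ 4] = (89/40) / (4/5) = 89/32.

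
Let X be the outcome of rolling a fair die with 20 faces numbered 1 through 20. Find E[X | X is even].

Given X is even, X is equally likely to be any of {2, 4, 6, 8, 10, 12, 14, 16, 18, 20}.
E[X | X is even] = (2 + 4 + 6 + 8 + 10 + 12 + 14 + 16 + 18 + 20) / 10 = 11.

11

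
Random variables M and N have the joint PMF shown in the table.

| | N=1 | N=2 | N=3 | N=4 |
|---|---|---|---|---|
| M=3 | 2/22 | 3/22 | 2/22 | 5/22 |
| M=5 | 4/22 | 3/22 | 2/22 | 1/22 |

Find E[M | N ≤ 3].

33/8

P(N ≤ 3) = 8/11.
Summing M·P(M=x,N=y) over the conditioning event gives 3.
E[M | N ≤ 3] = (3) / (8/11) = 33/8.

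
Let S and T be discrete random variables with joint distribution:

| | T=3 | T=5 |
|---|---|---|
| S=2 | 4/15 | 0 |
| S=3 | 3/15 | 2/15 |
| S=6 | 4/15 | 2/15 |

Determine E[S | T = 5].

9/2

P(T = 5) = 4/15.
Summing S·P(S=x,T=y) over the conditioning event gives 6/5.
E[S | T = 5] = (6/5) / (4/15) = 9/2.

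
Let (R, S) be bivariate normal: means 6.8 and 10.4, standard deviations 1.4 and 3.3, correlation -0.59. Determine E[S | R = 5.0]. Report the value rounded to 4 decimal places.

For a bivariate normal, E[S | R=x] = μ_S + ρ·(σ_S/σ_R)·(x − μ_R).
E[S | R=5.0] = 10.4 + (-0.59)·(3.3/1.4)·(5.0 − (6.8)) = 10.4 + (-1.3907)·(-1.8) = 12.9033.

12.9033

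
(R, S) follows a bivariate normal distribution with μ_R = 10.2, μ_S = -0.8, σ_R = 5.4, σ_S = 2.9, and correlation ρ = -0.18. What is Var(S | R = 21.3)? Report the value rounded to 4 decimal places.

Var(S | R=x) = (1 − ρ²)·σ_S².
Var(S | R=21.3) = (2.9)²·(1 − (-0.18)²) = 8.41·0.9676 = 8.1375.

8.1375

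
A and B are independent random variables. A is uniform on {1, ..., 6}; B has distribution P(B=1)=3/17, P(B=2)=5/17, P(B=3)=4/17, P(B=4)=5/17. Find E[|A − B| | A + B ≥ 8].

55/28

P(A + B ≥ 8) = 14/51.
Summing |A−B|·P(x,y) over outcomes with A + B ≥ 8 gives 55/102.
E[|A − B| | A + B ≥ 8] = (55/102) / (14/51) = 55/28.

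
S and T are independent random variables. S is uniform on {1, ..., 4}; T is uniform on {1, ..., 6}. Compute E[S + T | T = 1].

7/2

P(T = 1) = 1/6.
Summing (S+T)·P(x,y) over outcomes with T = 1 gives 7/12.
E[S + T | T = 1] = (7/12) / (1/6) = 7/2.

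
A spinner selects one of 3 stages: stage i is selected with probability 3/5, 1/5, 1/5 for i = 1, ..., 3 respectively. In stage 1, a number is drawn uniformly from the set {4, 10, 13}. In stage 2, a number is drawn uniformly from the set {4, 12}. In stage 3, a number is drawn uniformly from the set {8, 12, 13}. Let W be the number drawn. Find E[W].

E[W | stage 1] = (4+10+13)/3 = 9.
E[W | stage 2] = (4+12)/2 = 8.
E[W | stage 3] = (8+12+13)/3 = 11.
E[W] = (3/5)·(9) + (1/5)·(8) + (1/5)·(11) = 46/5.

46/5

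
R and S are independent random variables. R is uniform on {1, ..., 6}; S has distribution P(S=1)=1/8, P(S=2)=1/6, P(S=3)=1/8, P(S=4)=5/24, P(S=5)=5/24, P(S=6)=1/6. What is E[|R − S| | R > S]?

P(R > S) = 55/144.
Summing |R−S|·P(x,y) over outcomes with R > S gives 41/48.
E[|R − S| | R > S] = (41/48) / (55/144) = 123/55.

123/55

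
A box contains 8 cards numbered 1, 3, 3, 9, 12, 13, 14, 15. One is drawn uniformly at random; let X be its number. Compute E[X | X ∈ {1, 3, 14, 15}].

36/5

P(X ∈ {1, 3, 14, 15}) = 5/8.
Σ over the event: 1·1/8 + 3·1/4 + 14·1/8 + 15·1/8 = 9/2.
E[X | X ∈ {1, 3, 14, 15}] = (9/2) / (5/8) = 36/5.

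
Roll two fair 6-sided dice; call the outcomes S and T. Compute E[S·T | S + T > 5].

203/13

P(S + T > 5) = 13/18.
Summing ST·P(x,y) over outcomes with S + T > 5 gives 203/18.
E[S·T | S + T > 5] = (203/18) / (13/18) = 203/13.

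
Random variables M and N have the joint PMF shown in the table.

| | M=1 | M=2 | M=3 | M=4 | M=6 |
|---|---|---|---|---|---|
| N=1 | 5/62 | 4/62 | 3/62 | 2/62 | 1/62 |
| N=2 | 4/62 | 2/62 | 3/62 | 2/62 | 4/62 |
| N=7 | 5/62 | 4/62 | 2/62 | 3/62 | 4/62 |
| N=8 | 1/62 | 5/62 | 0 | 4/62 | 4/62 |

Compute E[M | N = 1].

12/5

P(N = 1) = 15/62.
Σ M·P over the event = 1·(5/62) + 2·(4/62) + 3·(3/62) + 4·(2/62) + 6·(1/62) = 18/31.
E[M | N = 1] = (18/31) / (15/62) = 12/5.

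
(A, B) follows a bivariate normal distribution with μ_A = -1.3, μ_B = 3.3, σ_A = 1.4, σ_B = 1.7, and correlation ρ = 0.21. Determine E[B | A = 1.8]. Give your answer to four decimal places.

4.0905

For a bivariate normal, E[B | A=x] = μ_B + ρ·(σ_B/σ_A)·(x − μ_A).
E[B | A=1.8] = 3.3 + (0.21)·(1.7/1.4)·(1.8 − (-1.3)) = 3.3 + (0.255)·(3.1) = 4.0905.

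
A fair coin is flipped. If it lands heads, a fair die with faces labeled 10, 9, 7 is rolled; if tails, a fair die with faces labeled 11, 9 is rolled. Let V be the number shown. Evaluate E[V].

28/3

E[V | heads] = (10+9+7)/3 = 26/3.
E[V | tails] = (11+9)/2 = 10.
By the law of total expectation,
E[V] = (1/2)·(26/3) + (1/2)·(10) = 28/3.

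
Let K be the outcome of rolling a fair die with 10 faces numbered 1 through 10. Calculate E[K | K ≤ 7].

Given K ≤ 7, K is equally likely to be any of {1, 2, 3, 4, 5, 6, 7}.
E[K | K ≤ 7] = (1 + 2 + 3 + 4 + 5 + 6 + 7) / 7 = 4.

4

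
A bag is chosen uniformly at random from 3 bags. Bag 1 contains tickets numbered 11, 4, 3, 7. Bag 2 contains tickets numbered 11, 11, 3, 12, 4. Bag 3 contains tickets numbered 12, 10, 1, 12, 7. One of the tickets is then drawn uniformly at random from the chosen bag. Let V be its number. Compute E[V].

457/60

E[V | bag 1] = (11+4+3+7)/4 = 25/4.
E[V | bag 2] = (11+11+3+12+4)/5 = 41/5.
E[V | bag 3] = (12+10+1+12+7)/5 = 42/5.
By the law of total expectation,
E[V] = (1/3)·(25/4) + (1/3)·(41/5) + (1/3)·(42/5) = 457/60.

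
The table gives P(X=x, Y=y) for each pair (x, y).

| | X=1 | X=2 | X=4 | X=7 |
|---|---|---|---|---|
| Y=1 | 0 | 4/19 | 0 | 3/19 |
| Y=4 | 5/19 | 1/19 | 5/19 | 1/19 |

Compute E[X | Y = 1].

29/7

P(Y = 1) = 7/19.
Σ X·P over the event = 2·(4/19) + 7·(3/19) = 29/19.
E[X | Y = 1] = (29/19) / (7/19) = 29/7.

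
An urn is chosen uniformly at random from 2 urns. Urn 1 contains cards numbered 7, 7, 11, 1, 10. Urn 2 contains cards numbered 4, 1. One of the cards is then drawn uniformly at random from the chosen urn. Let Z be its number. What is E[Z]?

E[Z | urn 1] = (7+7+11+1+10)/5 = 36/5.
E[Z | urn 2] = (4+1)/2 = 5/2.
E[Z] = (1/2)·(36/5) + (1/2)·(5/2) = 97/20.

97/20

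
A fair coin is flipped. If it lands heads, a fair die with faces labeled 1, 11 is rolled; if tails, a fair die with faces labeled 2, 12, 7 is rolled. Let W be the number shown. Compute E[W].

13/2

E[W | heads] = (1+11)/2 = 6.
E[W | tails] = (2+12+7)/3 = 7.
By the law of total expectation,
E[W] = (1/2)·(6) + (1/2)·(7) = 13/2.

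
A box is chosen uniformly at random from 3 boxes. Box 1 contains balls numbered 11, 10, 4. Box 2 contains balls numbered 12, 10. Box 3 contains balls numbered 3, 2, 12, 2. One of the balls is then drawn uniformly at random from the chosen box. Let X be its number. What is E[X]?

289/36

E[X | box 1] = (11+10+4)/3 = 25/3.
E[X | box 2] = (12+10)/2 = 11.
E[X | box 3] = (3+2+12+2)/4 = 19/4.
E[X] = (1/3)·(25/3) + (1/3)·(11) + (1/3)·(19/4) = 289/36.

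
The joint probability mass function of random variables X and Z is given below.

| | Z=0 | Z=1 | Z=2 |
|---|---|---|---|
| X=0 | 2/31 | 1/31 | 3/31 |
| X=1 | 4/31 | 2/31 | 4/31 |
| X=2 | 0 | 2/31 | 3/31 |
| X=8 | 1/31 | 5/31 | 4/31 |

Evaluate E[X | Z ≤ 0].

12/7

P(Z ≤ 0) = 7/31.
Σ X·P over the event = 0·(2/31) + 1·(4/31) + 8·(1/31) = 12/31.
E[X | Z ≤ 0] = (12/31) / (7/31) = 12/7.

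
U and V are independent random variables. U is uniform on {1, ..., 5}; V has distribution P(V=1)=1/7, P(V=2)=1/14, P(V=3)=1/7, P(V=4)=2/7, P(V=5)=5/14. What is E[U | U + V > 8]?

P(U + V > 8) = 1/5.
Summing U·P(x,y) over outcomes with U + V > 8 gives 13/14.
E[U | U + V > 8] = (13/14) / (1/5) = 65/14.

65/14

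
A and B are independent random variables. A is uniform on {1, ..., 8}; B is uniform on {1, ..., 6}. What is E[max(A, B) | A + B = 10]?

P(A + B = 10) = 5/48.
Summing max(A,B)·P(x,y) over outcomes with A + B = 10 gives 2/3.
E[max(A, B) | A + B = 10] = (2/3) / (5/48) = 32/5.

32/5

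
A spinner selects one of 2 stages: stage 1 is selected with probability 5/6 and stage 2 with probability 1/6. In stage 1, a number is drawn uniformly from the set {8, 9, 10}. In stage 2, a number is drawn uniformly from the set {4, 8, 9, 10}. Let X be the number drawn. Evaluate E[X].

E[X | stage 1] = (8+9+10)/3 = 9.
E[X | stage 2] = (4+8+9+10)/4 = 31/4.
By the law of total expectation,
E[X] = (5/6)·(9) + (1/6)·(31/4) = 211/24.

211/24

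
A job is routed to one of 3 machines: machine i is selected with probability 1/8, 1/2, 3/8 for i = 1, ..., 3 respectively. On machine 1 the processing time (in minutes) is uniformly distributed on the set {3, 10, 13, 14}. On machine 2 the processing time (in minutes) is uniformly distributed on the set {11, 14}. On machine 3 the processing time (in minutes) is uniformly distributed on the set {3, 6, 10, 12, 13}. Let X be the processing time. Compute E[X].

E[X | machine 1] = (3+10+13+14)/4 = 10.
E[X | machine 2] = (11+14)/2 = 25/2.
E[X | machine 3] = (3+6+10+12+13)/5 = 44/5.
E[X] = (1/8)·(10) + (1/2)·(25/2) + (3/8)·(44/5) = 54/5.

54/5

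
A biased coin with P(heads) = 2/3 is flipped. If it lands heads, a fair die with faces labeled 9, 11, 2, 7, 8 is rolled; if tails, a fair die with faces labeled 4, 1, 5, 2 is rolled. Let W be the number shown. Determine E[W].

E[W | heads] = (9+11+2+7+8)/5 = 37/5.
E[W | tails] = (4+1+5+2)/4 = 3.
By the law of total expectation,
E[W] = (2/3)·(37/5) + (1/3)·(3) = 89/15.

89/15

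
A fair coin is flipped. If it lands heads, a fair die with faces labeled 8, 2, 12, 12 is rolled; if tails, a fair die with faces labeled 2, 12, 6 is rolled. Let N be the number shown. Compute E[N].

E[N | heads] = (8+2+12+12)/4 = 17/2.
E[N | tails] = (2+12+6)/3 = 20/3.
E[N] = (1/2)·(17/2) + (1/2)·(20/3) = 91/12.

91/12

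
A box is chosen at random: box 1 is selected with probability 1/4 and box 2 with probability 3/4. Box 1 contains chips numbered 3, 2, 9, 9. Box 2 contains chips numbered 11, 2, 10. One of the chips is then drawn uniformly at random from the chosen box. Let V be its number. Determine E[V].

E[V | box 1] = (3+2+9+9)/4 = 23/4.
E[V | box 2] = (11+2+10)/3 = 23/3.
By the law of total expectation,
E[V] = (1/4)·(23/4) + (3/4)·(23/3) = 115/16.

115/16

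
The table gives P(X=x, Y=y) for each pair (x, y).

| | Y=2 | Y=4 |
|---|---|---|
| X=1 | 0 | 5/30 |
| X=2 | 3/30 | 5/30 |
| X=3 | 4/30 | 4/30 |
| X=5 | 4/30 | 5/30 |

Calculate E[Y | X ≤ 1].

4

P(X ≤ 1) = 1/6.
Σ Y·P over the event = 4·(5/30) = 2/3.
E[Y | X ≤ 1] = (2/3) / (1/6) = 4.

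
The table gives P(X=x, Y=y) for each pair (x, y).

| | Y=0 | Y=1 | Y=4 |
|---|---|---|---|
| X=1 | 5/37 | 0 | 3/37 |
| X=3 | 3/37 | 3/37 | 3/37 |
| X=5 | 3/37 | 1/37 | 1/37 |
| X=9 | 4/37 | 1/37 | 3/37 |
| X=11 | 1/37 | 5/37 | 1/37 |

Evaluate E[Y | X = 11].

P(X = 11) = 7/37.
Σ Y·P over the event = 0·(1/37) + 1·(5/37) + 4·(1/37) = 9/37.
E[Y | X = 11] = (9/37) / (7/37) = 9/7.

9/7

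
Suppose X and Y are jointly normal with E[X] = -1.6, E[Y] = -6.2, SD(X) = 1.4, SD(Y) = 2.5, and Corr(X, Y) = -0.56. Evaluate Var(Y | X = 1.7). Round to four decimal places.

4.2900

For a bivariate normal, Var(Y | X=x) = σ_Y²(1 − ρ²).
Var(Y | X=1.7) = (2.5)²·(1 − (-0.56)²) = 6.25·0.6864 = 4.2900.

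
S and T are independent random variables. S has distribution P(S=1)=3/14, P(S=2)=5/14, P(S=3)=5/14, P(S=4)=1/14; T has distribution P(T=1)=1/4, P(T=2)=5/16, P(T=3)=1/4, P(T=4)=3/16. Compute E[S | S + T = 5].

70/29

P(S + T = 5) = 29/112.
Summing S·P(x,y) over outcomes with S + T = 5 gives 5/8.
E[S | S + T = 5] = (5/8) / (29/112) = 70/29.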